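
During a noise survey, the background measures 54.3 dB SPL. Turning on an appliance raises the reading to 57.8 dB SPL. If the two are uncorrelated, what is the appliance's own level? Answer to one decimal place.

Subtract intensities: L_src = 10·log₁₀(10^(L_total/10) − 10^(L_bg/10)).
L_src = 10·log₁₀(10^(57.8/10) − 10^(54.3/10)) = 10·log₁₀(333400) = 55.2 dB SPL.

55.2 dB SPL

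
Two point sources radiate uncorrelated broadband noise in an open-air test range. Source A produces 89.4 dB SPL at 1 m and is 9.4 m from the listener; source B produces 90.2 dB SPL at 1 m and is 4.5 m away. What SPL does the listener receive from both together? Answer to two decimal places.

77.89 dB SPL

At the listener: L_A = 89.4 − 20·log₁₀(9.4) = 69.937 dB; L_B = 90.2 − 20·log₁₀(4.5) = 77.136 dB.
Combined: 10·log₁₀(10^(69.937/10)+10^(77.136/10)) = 77.89 dB SPL.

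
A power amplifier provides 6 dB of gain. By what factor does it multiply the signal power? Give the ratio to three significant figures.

Power ratio = 10^(dB/10).
10^(6/10) = 10^(0.6000) = 3.98.

3.98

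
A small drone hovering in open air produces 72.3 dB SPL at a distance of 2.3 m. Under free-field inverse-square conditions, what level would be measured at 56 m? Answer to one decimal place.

44.6 dB SPL

For a point source in a free field, ΔL = −20·log₁₀(d₂/d₁).
ΔL = −20·log₁₀(56/2.3) = -27.73 dB, so L₂ = 72.3 + (-27.73) = 44.6 dB SPL.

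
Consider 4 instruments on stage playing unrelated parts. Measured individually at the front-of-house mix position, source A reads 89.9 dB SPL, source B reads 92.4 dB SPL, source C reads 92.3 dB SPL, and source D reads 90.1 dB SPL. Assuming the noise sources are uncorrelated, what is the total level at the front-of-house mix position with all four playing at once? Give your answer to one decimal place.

Incoherent sources sum as intensities:
L_total = 10·log₁₀(10^(89.9/10) + 10^(92.4/10) + 10^(92.3/10) + 10^(90.1/10)) = 10·log₁₀(5437000000) = 97.4 dB SPL.

97.4 dB SPL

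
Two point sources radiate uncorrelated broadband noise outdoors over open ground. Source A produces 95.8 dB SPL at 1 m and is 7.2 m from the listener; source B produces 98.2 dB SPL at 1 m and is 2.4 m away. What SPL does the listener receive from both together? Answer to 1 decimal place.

At the listener: L_A = 95.8 − 20·log₁₀(7.2) = 78.65 dB; L_B = 98.2 − 20·log₁₀(2.4) = 90.60 dB.
Combined: 10·log₁₀(10^(78.65/10)+10^(90.60/10)) = 90.9 dB SPL.

90.9 dB SPL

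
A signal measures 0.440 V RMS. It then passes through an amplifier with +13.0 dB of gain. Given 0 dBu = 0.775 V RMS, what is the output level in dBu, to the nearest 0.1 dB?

Input level: 20·log₁₀(0.440/0.775) = -4.92 dBu.
Output: -4.92 + 13.0 = +8.1 dBu.

+8.1 dBu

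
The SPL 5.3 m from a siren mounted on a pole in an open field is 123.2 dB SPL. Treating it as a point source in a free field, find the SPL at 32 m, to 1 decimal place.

Free-field point source: level drops by 20·log₁₀ of the distance ratio.
ΔL = −20·log₁₀(32/5.3) = -15.62 dB, so L₂ = 123.2 + (-15.62) = 107.6 dB SPL.

107.6 dB SPL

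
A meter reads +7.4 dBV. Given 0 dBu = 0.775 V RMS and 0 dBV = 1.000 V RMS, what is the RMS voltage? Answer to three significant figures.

V = 1.000 V × 10^(+7.4/20).
= 1.000 × 2.344 = 2.34 V.

2.34 V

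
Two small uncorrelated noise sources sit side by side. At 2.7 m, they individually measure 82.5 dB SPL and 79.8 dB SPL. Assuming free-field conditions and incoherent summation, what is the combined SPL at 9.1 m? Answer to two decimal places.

73.81 dB SPL

Combined at 2.7 m: 10·log₁₀(10^(82.5/10)+10^(79.8/10)) = 84.367 dB SPL.
Then apply −20·log₁₀(9.1/2.7) = -10.554 dB → 73.81 dB SPL.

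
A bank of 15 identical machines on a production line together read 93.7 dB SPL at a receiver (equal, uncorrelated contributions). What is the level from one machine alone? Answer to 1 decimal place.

15 equal incoherent sources add 10·log₁₀(15) = 11.76 dB over one source.
L_one = 93.7 − 11.76 = 81.9 dB SPL.

81.9 dB SPL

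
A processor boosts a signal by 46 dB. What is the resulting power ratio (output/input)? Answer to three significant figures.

Power ratio = 10^(dB/10).
10^(46/10) = 10^(4.600) = 39800.

39800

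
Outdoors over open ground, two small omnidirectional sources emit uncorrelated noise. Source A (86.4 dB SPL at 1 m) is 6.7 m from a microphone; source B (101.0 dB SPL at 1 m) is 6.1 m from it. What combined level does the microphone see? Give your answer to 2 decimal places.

85.42 dB SPL

At the listener: L_A = 86.4 − 20·log₁₀(6.7) = 69.879 dB; L_B = 101.0 − 20·log₁₀(6.1) = 85.293 dB.
Combined: 10·log₁₀(10^(69.879/10)+10^(85.293/10)) = 85.42 dB SPL.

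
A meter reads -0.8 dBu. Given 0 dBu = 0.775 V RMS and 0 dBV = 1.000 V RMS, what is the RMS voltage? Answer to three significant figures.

0.707 V

V = 0.775 V × 10^(-0.8/20).
= 0.775 × 0.9120 = 0.707 V.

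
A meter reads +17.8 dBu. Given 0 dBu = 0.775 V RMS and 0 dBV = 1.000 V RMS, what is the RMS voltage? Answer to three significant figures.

6.02 V

V = 0.775 V × 10^(+17.8/20).
= 0.775 × 7.762 = 6.02 V.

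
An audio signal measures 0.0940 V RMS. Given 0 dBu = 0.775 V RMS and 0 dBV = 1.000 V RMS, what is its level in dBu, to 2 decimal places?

-18.32 dBu

dBu = 20·log₁₀(V / 0.775 V).
20·log₁₀(0.0940/0.775) = -18.32 dBu.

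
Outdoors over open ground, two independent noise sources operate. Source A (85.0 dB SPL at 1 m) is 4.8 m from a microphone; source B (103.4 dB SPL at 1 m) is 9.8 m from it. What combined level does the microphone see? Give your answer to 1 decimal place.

At the listener: L_A = 85.0 − 20·log₁₀(4.8) = 71.38 dB; L_B = 103.4 − 20·log₁₀(9.8) = 83.58 dB.
Combined: 10·log₁₀(10^(71.38/10)+10^(83.58/10)) = 83.8 dB SPL.

83.8 dB SPL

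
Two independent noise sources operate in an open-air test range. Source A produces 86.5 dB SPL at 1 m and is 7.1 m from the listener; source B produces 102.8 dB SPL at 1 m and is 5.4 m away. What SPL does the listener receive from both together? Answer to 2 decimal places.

88.21 dB SPL

At the listener: L_A = 86.5 − 20·log₁₀(7.1) = 69.475 dB; L_B = 102.8 − 20·log₁₀(5.4) = 88.152 dB.
Combined: 10·log₁₀(10^(69.475/10)+10^(88.152/10)) = 88.21 dB SPL.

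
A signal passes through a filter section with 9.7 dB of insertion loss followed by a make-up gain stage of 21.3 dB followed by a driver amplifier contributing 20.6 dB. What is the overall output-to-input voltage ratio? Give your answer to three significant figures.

Net gain = (−9.7) + 21.3 + 20.6 = 32.2 dB.
Voltage ratio = 10^(32.2/20) = 40.7.

40.7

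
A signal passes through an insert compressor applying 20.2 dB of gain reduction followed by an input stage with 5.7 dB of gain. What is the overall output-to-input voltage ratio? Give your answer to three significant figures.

0.188

Net gain = (−20.2) + 5.7 = -14.5 dB.
Voltage ratio = 10^(-14.5/20) = 0.188.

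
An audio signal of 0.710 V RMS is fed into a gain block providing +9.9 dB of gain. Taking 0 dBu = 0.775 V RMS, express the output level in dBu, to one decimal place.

Input level: 20·log₁₀(0.710/0.775) = -0.76 dBu.
Output: -0.76 + 9.9 = +9.1 dBu.

+9.1 dBu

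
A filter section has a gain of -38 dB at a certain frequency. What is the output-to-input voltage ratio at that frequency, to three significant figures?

0.0126

Voltage ratio = 10^(dB/20).
10^(-38/20) = 10^(-1.900) = 0.0126.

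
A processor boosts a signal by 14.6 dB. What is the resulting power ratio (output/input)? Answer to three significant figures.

28.8

Power ratio = 10^(dB/10).
10^(14.6/10) = 10^(1.460) = 28.8.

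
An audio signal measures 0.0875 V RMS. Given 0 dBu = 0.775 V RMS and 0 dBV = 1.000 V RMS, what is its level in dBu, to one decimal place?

-18.9 dBu

dBu = 20·log₁₀(V / 0.775 V).
20·log₁₀(0.0875/0.775) = -18.9 dBu.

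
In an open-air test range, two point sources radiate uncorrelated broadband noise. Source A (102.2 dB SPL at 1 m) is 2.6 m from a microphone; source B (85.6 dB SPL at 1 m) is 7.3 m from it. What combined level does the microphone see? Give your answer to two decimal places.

93.91 dB SPL

At the listener: L_A = 102.2 − 20·log₁₀(2.6) = 93.901 dB; L_B = 85.6 − 20·log₁₀(7.3) = 68.334 dB.
Combined: 10·log₁₀(10^(93.901/10)+10^(68.334/10)) = 93.91 dB SPL.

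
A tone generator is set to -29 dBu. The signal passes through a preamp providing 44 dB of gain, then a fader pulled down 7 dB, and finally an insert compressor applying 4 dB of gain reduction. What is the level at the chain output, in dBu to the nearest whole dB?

+4 dBu

In dB, series stages simply add:
-29 + 44 − 7 − 4 = +4 dBu.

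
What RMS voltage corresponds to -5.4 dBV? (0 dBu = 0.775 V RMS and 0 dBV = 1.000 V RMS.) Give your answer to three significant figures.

V = 1.000 V × 10^(-5.4/20).
= 1.000 × 0.5370 = 0.537 V.

0.537 V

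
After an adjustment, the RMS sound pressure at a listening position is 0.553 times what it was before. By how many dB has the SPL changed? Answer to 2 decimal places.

SPL change from a pressure ratio uses the 20·log₁₀ form:
20·log₁₀(0.553) = -5.15 dB.

-5.15 dB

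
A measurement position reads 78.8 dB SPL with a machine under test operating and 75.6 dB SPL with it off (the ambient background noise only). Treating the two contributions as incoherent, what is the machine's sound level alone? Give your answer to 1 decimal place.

Background correction is a power subtraction:
L_src = 10·log₁₀(10^(78.8/10) − 10^(75.6/10)) = 10·log₁₀(39550000) = 76.0 dB SPL.

76.0 dB SPL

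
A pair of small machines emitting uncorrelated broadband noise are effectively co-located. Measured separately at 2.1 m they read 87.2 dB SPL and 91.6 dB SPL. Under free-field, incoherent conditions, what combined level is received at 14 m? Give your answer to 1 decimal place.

76.5 dB SPL

Combined at 2.1 m: 10·log₁₀(10^(87.2/10)+10^(91.6/10)) = 92.95 dB SPL.
Then apply −20·log₁₀(14/2.1) = -16.48 dB → 76.5 dB SPL.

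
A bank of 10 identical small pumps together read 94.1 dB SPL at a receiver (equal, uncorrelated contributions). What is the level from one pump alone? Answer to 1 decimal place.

84.1 dB SPL

10 equal incoherent sources add 10·log₁₀(10) = 10.00 dB over one source.
L_one = 94.1 − 10.00 = 84.1 dB SPL.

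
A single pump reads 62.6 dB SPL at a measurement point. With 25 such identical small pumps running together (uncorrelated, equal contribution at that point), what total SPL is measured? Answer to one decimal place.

25 equal incoherent sources raise the level by 10·log₁₀(25) = 13.98 dB.
L_total = 62.6 + 13.98 = 76.6 dB SPL.

76.6 dB SPL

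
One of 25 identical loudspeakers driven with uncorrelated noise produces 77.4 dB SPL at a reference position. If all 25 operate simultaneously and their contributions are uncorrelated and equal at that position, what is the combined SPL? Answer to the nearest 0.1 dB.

91.4 dB SPL

25 equal incoherent sources raise the level by 10·log₁₀(25) = 13.98 dB.
L_total = 77.4 + 13.98 = 91.4 dB SPL.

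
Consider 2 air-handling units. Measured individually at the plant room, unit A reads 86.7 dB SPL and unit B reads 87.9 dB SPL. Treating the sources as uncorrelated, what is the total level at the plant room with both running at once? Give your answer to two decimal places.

90.35 dB SPL

Add the sources as powers (linear), then convert back to dB:
L_total = 10·log₁₀(10^(86.7/10) + 10^(87.9/10)) = 10·log₁₀(1084000000) = 90.35 dB SPL.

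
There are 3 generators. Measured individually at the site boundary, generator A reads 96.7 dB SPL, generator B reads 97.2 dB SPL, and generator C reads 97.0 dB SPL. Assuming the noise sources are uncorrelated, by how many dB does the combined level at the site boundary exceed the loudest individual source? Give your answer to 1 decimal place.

Add the sources as powers (linear), then convert back to dB:
L_total = 10·log₁₀(10^(96.7/10) + 10^(97.2/10) + 10^(97.0/10)) = 101.74 dB SPL.
Excess over the loudest (97.2 dB): 101.74 − 97.2 = 4.5 dB.

4.5 dB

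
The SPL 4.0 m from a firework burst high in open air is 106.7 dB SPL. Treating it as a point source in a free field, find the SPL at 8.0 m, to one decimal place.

For a point source in a free field, ΔL = −20·log₁₀(d₂/d₁).
ΔL = −20·log₁₀(8.0/4.0) = -6.02 dB, so L₂ = 106.7 + (-6.02) = 100.7 dB SPL.

100.7 dB SPL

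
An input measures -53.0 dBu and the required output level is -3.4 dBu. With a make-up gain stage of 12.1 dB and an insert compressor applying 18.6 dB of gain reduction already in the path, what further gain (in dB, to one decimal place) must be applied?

56.1 dB

The required make-up gain is the shortfall in the dB sum.
G = -3.4 − (-53.0) − 12.1 + 18.6 = 56.1 dB.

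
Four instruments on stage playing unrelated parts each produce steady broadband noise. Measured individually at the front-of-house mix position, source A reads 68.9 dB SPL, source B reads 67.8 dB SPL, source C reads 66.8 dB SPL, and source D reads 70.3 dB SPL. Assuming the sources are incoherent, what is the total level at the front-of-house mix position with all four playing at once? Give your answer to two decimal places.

Add the sources as powers (linear), then convert back to dB:
L_total = 10·log₁₀(10^(68.9/10) + 10^(67.8/10) + 10^(66.8/10) + 10^(70.3/10)) = 10·log₁₀(29290000) = 74.67 dB SPL.

74.67 dB SPL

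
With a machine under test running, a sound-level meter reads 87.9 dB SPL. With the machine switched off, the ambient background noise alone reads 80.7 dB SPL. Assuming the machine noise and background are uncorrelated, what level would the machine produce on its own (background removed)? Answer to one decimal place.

87.0 dB SPL

Remove the background by subtracting linear intensities:
L_src = 10·log₁₀(10^(87.9/10) − 10^(80.7/10)) = 10·log₁₀(499100000) = 87.0 dB SPL.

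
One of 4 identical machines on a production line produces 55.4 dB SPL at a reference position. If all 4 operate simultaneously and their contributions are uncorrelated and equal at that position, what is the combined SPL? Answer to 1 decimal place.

61.4 dB SPL

4 equal incoherent sources raise the level by 10·log₁₀(4) = 6.02 dB.
L_total = 55.4 + 6.02 = 61.4 dB SPL.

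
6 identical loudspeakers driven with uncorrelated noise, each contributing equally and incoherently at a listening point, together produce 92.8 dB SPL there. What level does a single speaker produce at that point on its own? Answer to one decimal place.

6 equal incoherent sources add 10·log₁₀(6) = 7.78 dB over one source.
L_one = 92.8 − 7.78 = 85.0 dB SPL.

85.0 dB SPL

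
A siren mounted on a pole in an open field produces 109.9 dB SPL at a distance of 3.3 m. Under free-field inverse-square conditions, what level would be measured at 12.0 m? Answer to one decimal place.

For a point source in a free field, ΔL = −20·log₁₀(d₂/d₁).
ΔL = −20·log₁₀(12.0/3.3) = -11.21 dB, so L₂ = 109.9 + (-11.21) = 98.7 dB SPL.

98.7 dB SPL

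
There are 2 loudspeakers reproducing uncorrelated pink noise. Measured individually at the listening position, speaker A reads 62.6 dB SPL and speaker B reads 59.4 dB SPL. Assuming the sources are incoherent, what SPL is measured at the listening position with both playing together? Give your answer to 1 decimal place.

64.3 dB SPL

Incoherent sources sum as intensities:
L_total = 10·log₁₀(10^(62.6/10) + 10^(59.4/10)) = 10·log₁₀(2691000) = 64.3 dB SPL.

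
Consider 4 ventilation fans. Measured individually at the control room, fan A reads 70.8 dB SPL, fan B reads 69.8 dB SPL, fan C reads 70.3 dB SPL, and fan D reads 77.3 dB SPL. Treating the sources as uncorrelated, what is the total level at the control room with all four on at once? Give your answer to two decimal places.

79.34 dB SPL

Incoherent sources sum as intensities:
L_total = 10·log₁₀(10^(70.8/10) + 10^(69.8/10) + 10^(70.3/10) + 10^(77.3/10)) = 10·log₁₀(85990000) = 79.34 dB SPL.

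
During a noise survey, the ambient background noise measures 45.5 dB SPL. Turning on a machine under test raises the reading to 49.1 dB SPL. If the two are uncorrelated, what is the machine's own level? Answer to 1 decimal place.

46.6 dB SPL

Background correction is a power subtraction:
L_src = 10·log₁₀(10^(49.1/10) − 10^(45.5/10)) = 10·log₁₀(45800) = 46.6 dB SPL.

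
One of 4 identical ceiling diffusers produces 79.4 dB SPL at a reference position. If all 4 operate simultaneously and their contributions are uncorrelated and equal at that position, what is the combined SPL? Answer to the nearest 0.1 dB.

85.4 dB SPL

4 equal incoherent sources raise the level by 10·log₁₀(4) = 6.02 dB.
L_total = 79.4 + 6.02 = 85.4 dB SPL.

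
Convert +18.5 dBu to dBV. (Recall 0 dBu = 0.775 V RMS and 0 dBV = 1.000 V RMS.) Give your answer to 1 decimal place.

The offset between the scales is 20·log₁₀(0.775/1.000) = −2.214 dB.
So dBV = +18.5 − 2.214 = +16.3 dBV.

+16.3 dBV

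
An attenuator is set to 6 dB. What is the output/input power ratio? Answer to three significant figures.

Power ratio = 10^(dB/10).
10^(-6/10) = 10^(-0.6000) = 0.251.

0.251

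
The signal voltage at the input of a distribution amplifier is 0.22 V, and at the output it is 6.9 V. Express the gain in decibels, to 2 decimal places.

For a voltage ratio, dB = 20·log₁₀(V₂/V₁).
20·log₁₀(6.9/0.22) = 20·log₁₀(31.36) = 29.93 dB.

29.93 dB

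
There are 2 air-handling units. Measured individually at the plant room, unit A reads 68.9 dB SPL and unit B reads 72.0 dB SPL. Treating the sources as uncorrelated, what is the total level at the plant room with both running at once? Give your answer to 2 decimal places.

Uncorrelated sources add in intensity (power), not in dB.
L_total = 10·log₁₀(10^(68.9/10) + 10^(72.0/10)) = 10·log₁₀(23610000) = 73.73 dB SPL.

73.73 dB SPL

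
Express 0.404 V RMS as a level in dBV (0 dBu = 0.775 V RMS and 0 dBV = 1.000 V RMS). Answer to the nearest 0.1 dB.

-7.9 dBV

dBV = 20·log₁₀(V / 1.000 V).
20·log₁₀(0.404/1.000) = -7.9 dBV.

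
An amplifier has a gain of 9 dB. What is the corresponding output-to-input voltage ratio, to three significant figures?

Voltage ratio = 10^(dB/20).
10^(9/20) = 10^(0.4500) = 2.82.

2.82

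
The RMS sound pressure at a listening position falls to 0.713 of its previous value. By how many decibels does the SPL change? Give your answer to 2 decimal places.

-2.94 dB

Sound pressure is an amplitude quantity: ΔL = 20·log₁₀(p₂/p₁).
20·log₁₀(0.713) = -2.94 dB.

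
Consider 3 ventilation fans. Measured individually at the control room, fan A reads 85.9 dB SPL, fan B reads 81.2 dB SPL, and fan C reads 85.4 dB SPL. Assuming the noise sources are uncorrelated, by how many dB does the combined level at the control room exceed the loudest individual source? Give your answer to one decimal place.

3.5 dB

Add the sources as powers (linear), then convert back to dB:
L_total = 10·log₁₀(10^(85.9/10) + 10^(81.2/10) + 10^(85.4/10)) = 89.38 dB SPL.
Excess over the loudest (85.9 dB): 89.38 − 85.9 = 3.5 dB.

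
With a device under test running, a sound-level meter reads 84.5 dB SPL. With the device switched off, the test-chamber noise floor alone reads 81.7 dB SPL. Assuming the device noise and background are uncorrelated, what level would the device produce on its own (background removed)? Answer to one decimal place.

Background correction is a power subtraction:
L_src = 10·log₁₀(10^(84.5/10) − 10^(81.7/10)) = 10·log₁₀(133900000) = 81.3 dB SPL.

81.3 dB SPL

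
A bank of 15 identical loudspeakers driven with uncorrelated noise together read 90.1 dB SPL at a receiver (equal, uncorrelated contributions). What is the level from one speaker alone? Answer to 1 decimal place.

78.3 dB SPL

15 equal incoherent sources add 10·log₁₀(15) = 11.76 dB over one source.
L_one = 90.1 − 11.76 = 78.3 dB SPL.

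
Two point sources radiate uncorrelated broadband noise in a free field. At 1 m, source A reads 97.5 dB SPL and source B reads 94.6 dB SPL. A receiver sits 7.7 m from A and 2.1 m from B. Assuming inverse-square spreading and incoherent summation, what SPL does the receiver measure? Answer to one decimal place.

At the listener: L_A = 97.5 − 20·log₁₀(7.7) = 79.77 dB; L_B = 94.6 − 20·log₁₀(2.1) = 88.16 dB.
Combined: 10·log₁₀(10^(79.77/10)+10^(88.16/10)) = 88.7 dB SPL.

88.7 dB SPL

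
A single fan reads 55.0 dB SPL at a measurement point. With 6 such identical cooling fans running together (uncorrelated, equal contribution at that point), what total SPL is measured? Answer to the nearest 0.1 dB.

62.8 dB SPL

6 equal incoherent sources raise the level by 10·log₁₀(6) = 7.78 dB.
L_total = 55.0 + 7.78 = 62.8 dB SPL.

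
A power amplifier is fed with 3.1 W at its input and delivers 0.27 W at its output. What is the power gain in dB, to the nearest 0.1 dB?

-10.6 dB

For a power ratio, dB = 10·log₁₀(P₂/P₁).
10·log₁₀(0.27/3.1) = 10·log₁₀(0.08710) = -10.6 dB.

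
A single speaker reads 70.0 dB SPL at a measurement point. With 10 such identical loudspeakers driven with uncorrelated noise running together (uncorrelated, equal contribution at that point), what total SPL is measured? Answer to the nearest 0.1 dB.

10 equal incoherent sources raise the level by 10·log₁₀(10) = 10.00 dB.
L_total = 70.0 + 10.00 = 80.0 dB SPL.

80.0 dB SPL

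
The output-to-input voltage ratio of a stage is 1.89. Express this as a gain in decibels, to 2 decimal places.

Voltage ratio → dB uses the 20·log₁₀ form:
20·log₁₀(1.89) = 5.53 dB.

5.53 dB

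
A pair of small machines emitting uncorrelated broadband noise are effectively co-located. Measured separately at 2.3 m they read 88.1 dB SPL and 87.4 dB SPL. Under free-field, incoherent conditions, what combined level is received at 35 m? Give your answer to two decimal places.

67.13 dB SPL

Combined at 2.3 m: 10·log₁₀(10^(88.1/10)+10^(87.4/10)) = 90.774 dB SPL.
Then apply −20·log₁₀(35/2.3) = -23.647 dB → 67.13 dB SPL.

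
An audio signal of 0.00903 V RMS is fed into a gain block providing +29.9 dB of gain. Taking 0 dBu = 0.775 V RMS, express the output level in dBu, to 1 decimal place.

Input level: 20·log₁₀(0.00903/0.775) = -38.67 dBu.
Output: -38.67 + 29.9 = -8.8 dBu.

-8.8 dBu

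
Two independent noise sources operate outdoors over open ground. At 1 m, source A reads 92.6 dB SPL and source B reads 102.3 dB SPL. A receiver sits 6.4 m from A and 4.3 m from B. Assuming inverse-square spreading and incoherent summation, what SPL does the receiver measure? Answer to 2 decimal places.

89.84 dB SPL

At the listener: L_A = 92.6 − 20·log₁₀(6.4) = 76.476 dB; L_B = 102.3 − 20·log₁₀(4.3) = 89.631 dB.
Combined: 10·log₁₀(10^(76.476/10)+10^(89.631/10)) = 89.84 dB SPL.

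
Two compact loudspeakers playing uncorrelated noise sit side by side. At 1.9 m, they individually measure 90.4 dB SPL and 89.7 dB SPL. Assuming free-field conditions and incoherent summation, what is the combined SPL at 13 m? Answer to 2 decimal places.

Combined at 1.9 m: 10·log₁₀(10^(90.4/10)+10^(89.7/10)) = 93.074 dB SPL.
Then apply −20·log₁₀(13/1.9) = -16.704 dB → 76.37 dB SPL.

76.37 dB SPL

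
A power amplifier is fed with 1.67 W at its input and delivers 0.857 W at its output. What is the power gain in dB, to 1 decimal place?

-2.9 dB

For a power ratio, dB = 10·log₁₀(P₂/P₁).
10·log₁₀(0.857/1.67) = 10·log₁₀(0.5132) = -2.9 dB.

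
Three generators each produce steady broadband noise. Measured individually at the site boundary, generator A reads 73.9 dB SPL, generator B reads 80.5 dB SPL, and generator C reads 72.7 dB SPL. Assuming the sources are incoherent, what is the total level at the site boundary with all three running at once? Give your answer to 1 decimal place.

Add the sources as powers (linear), then convert back to dB:
L_total = 10·log₁₀(10^(73.9/10) + 10^(80.5/10) + 10^(72.7/10)) = 10·log₁₀(155400000) = 81.9 dB SPL.

81.9 dB SPL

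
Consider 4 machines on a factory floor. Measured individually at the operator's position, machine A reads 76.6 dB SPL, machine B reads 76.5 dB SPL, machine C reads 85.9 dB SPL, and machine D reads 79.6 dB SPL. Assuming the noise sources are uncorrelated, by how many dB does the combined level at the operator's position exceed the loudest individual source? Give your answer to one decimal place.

Uncorrelated sources add in intensity (power), not in dB.
L_total = 10·log₁₀(10^(76.6/10) + 10^(76.5/10) + 10^(85.9/10) + 10^(79.6/10)) = 87.56 dB SPL.
Excess over the loudest (85.9 dB): 87.56 − 85.9 = 1.7 dB.

1.7 dB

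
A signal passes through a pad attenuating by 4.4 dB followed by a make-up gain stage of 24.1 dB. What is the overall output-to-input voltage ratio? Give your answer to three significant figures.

9.66

Net gain = (−4.4) + 24.1 = 19.7 dB.
Voltage ratio = 10^(19.7/20) = 9.66.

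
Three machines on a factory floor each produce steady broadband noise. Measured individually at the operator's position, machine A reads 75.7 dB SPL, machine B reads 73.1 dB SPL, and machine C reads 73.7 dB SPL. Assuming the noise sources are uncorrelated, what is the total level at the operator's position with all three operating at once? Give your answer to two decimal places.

79.09 dB SPL

Add the sources as powers (linear), then convert back to dB:
L_total = 10·log₁₀(10^(75.7/10) + 10^(73.1/10) + 10^(73.7/10)) = 10·log₁₀(81010000) = 79.09 dB SPL.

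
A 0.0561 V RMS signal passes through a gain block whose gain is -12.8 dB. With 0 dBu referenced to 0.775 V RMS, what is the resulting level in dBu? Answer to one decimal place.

-35.6 dBu

Input level: 20·log₁₀(0.0561/0.775) = -22.81 dBu.
Output: -22.81 − 12.8 = -35.6 dBu.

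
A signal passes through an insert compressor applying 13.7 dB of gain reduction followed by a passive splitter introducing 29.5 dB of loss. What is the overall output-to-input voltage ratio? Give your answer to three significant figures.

0.00692

Net gain = (−13.7) + (−29.5) = -43.2 dB.
Voltage ratio = 10^(-43.2/20) = 0.00692.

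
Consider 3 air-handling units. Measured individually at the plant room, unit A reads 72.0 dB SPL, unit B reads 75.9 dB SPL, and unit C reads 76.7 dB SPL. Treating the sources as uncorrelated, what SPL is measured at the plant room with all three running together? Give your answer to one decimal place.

Add the sources as powers (linear), then convert back to dB:
L_total = 10·log₁₀(10^(72.0/10) + 10^(75.9/10) + 10^(76.7/10)) = 10·log₁₀(101500000) = 80.1 dB SPL.

80.1 dB SPL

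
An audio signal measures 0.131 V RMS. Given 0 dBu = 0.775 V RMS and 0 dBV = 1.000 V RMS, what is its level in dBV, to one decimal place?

-17.7 dBV

dBV = 20·log₁₀(V / 1.000 V).
20·log₁₀(0.131/1.000) = -17.7 dBV.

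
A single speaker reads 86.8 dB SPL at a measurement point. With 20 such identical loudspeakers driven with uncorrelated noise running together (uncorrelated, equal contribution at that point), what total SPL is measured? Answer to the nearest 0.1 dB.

99.8 dB SPL

20 equal incoherent sources raise the level by 10·log₁₀(20) = 13.01 dB.
L_total = 86.8 + 13.01 = 99.8 dB SPL.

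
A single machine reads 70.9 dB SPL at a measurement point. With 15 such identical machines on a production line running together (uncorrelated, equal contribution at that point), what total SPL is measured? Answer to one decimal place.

82.7 dB SPL

15 equal incoherent sources raise the level by 10·log₁₀(15) = 11.76 dB.
L_total = 70.9 + 11.76 = 82.7 dB SPL.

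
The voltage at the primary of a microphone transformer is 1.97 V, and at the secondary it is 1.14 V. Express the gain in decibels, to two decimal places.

Voltage ratio → dB uses the 20·log₁₀ form:
20·log₁₀(1.14/1.97) = 20·log₁₀(0.5787) = -4.75 dB.

-4.75 dB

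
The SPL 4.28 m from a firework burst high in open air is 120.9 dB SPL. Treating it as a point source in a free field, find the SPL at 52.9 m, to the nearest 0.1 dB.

99.1 dB SPL

Inverse-square spreading gives ΔL = −20·log₁₀(d₂/d₁).
ΔL = −20·log₁₀(52.9/4.28) = -21.84 dB, so L₂ = 120.9 + (-21.84) = 99.1 dB SPL.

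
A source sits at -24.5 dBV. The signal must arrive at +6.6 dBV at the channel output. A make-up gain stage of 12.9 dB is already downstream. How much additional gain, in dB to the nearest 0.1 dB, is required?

The required make-up gain is the shortfall in the dB sum.
G = +6.6 − (-24.5) − 12.9 = 18.2 dB.

18.2 dB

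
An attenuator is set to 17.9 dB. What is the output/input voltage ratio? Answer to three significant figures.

Voltage ratio = 10^(dB/20).
10^(-17.9/20) = 10^(-0.8950) = 0.127.

0.127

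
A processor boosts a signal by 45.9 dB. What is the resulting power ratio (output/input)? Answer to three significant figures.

38900

Power ratio = 10^(dB/10).
10^(45.9/10) = 10^(4.590) = 38900.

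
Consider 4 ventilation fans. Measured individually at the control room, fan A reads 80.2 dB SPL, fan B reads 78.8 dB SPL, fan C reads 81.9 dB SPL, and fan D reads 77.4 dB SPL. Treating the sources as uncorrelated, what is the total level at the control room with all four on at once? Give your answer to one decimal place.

85.9 dB SPL

Add the sources as powers (linear), then convert back to dB:
L_total = 10·log₁₀(10^(80.2/10) + 10^(78.8/10) + 10^(81.9/10) + 10^(77.4/10)) = 10·log₁₀(390400000) = 85.9 dB SPL.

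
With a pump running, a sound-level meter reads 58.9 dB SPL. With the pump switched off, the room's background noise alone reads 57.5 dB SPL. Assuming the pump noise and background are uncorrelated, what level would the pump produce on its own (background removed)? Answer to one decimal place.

53.3 dB SPL

Subtract intensities: L_src = 10·log₁₀(10^(L_total/10) − 10^(L_bg/10)).
L_src = 10·log₁₀(10^(58.9/10) − 10^(57.5/10)) = 10·log₁₀(213900) = 53.3 dB SPL.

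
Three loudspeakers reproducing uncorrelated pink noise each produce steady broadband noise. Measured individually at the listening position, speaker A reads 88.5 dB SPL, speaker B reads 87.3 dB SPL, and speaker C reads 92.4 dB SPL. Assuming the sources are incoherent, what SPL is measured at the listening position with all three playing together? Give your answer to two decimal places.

Uncorrelated sources add in intensity (power), not in dB.
L_total = 10·log₁₀(10^(88.5/10) + 10^(87.3/10) + 10^(92.4/10)) = 10·log₁₀(2983000000) = 94.75 dB SPL.

94.75 dB SPL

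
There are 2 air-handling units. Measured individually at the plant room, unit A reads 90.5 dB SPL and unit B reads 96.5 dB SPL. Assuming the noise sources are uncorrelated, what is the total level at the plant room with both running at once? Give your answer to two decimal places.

97.47 dB SPL

Add the sources as powers (linear), then convert back to dB:
L_total = 10·log₁₀(10^(90.5/10) + 10^(96.5/10)) = 10·log₁₀(5589000000) = 97.47 dB SPL.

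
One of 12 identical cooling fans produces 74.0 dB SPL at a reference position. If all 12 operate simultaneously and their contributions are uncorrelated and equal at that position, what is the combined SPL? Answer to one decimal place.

84.8 dB SPL

12 equal incoherent sources raise the level by 10·log₁₀(12) = 10.79 dB.
L_total = 74.0 + 10.79 = 84.8 dB SPL.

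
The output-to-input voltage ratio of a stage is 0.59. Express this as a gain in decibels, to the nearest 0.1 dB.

-4.6 dB

Voltage is an amplitude quantity, so gain = 20·log₁₀(V_out/V_in).
20·log₁₀(0.59) = -4.6 dB.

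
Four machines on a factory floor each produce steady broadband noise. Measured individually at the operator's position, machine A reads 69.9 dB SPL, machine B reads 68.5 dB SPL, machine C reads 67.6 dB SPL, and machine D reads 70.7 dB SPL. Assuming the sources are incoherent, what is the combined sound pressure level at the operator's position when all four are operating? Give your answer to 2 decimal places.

Add the sources as powers (linear), then convert back to dB:
L_total = 10·log₁₀(10^(69.9/10) + 10^(68.5/10) + 10^(67.6/10) + 10^(70.7/10)) = 10·log₁₀(34360000) = 75.36 dB SPL.

75.36 dB SPL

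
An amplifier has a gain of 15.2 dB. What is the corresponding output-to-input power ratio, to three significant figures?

33.1

Power ratio = 10^(dB/10).
10^(15.2/10) = 10^(1.520) = 33.1.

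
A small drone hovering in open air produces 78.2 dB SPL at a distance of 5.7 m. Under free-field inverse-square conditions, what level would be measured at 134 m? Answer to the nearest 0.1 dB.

Inverse-square spreading gives ΔL = −20·log₁₀(d₂/d₁).
ΔL = −20·log₁₀(134/5.7) = -27.42 dB, so L₂ = 78.2 + (-27.42) = 50.8 dB SPL.

50.8 dB SPL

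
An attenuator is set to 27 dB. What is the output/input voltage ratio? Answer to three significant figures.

Voltage ratio = 10^(dB/20).
10^(-27/20) = 10^(-1.350) = 0.0447.

0.0447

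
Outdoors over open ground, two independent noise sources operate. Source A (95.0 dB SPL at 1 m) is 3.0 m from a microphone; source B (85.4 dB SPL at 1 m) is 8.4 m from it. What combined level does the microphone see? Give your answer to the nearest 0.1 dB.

At the listener: L_A = 95.0 − 20·log₁₀(3.0) = 85.46 dB; L_B = 85.4 − 20·log₁₀(8.4) = 66.91 dB.
Combined: 10·log₁₀(10^(85.46/10)+10^(66.91/10)) = 85.5 dB SPL.

85.5 dB SPL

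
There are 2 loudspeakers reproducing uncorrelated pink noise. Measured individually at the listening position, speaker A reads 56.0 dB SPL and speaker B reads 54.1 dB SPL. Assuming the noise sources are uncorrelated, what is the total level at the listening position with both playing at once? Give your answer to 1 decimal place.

Uncorrelated sources add in intensity (power), not in dB.
L_total = 10·log₁₀(10^(56.0/10) + 10^(54.1/10)) = 10·log₁₀(655100) = 58.2 dB SPL.

58.2 dB SPL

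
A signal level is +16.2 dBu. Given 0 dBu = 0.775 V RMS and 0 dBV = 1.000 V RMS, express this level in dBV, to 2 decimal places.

The offset between the scales is 20·log₁₀(0.775/1.000) = −2.214 dB.
So dBV = +16.2 − 2.214 = +13.99 dBV.

+13.99 dBV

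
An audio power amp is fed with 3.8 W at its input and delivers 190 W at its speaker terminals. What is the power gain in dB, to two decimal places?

Power ratio → dB uses the 10·log₁₀ form:
10·log₁₀(190/3.8) = 10·log₁₀(50.00) = 16.99 dB.

16.99 dB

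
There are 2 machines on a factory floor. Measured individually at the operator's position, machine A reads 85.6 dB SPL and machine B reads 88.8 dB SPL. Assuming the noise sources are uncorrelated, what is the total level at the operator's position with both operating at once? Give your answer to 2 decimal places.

Uncorrelated sources add in intensity (power), not in dB.
L_total = 10·log₁₀(10^(85.6/10) + 10^(88.8/10)) = 10·log₁₀(1122000000) = 90.50 dB SPL.

90.50 dB SPL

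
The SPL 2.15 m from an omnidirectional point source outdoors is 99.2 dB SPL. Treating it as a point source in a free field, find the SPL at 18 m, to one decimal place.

Free-field point source: level drops by 20·log₁₀ of the distance ratio.
ΔL = −20·log₁₀(18/2.15) = -18.46 dB, so L₂ = 99.2 + (-18.46) = 80.7 dB SPL.

80.7 dB SPL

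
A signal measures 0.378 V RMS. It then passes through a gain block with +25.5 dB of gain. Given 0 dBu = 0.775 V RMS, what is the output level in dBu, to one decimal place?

Input level: 20·log₁₀(0.378/0.775) = -6.24 dBu.
Output: -6.24 + 25.5 = +19.3 dBu.

+19.3 dBu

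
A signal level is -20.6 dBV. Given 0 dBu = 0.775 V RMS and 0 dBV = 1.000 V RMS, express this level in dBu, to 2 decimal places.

The offset between the scales is 20·log₁₀(0.775/1.000) = −2.214 dB.
So dBu = -20.6 + 2.214 = -18.39 dBu.

-18.39 dBu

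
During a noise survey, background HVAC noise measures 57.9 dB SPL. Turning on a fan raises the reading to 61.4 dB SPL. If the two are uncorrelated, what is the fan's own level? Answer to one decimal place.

58.8 dB SPL

Remove the background by subtracting linear intensities:
L_src = 10·log₁₀(10^(61.4/10) − 10^(57.9/10)) = 10·log₁₀(763800) = 58.8 dB SPL.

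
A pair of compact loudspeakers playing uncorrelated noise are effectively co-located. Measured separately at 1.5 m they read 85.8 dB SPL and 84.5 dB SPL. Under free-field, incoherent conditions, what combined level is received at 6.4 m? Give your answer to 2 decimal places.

75.61 dB SPL

Combined at 1.5 m: 10·log₁₀(10^(85.8/10)+10^(84.5/10)) = 88.209 dB SPL.
Then apply −20·log₁₀(6.4/1.5) = -12.602 dB → 75.61 dB SPL.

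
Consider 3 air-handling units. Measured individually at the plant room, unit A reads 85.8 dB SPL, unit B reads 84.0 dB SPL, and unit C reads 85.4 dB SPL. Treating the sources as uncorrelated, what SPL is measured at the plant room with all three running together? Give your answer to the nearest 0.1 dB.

89.9 dB SPL

Uncorrelated sources add in intensity (power), not in dB.
L_total = 10·log₁₀(10^(85.8/10) + 10^(84.0/10) + 10^(85.4/10)) = 10·log₁₀(978100000) = 89.9 dB SPL.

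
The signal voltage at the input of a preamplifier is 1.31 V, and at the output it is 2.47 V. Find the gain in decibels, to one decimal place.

5.5 dB

Voltage ratio → dB uses the 20·log₁₀ form:
20·log₁₀(2.47/1.31) = 20·log₁₀(1.885) = 5.5 dB.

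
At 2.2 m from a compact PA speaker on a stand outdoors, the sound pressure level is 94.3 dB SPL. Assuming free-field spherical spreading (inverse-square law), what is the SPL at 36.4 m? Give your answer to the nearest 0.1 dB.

Inverse-square spreading gives ΔL = −20·log₁₀(d₂/d₁).
ΔL = −20·log₁₀(36.4/2.2) = -24.37 dB, so L₂ = 94.3 + (-24.37) = 69.9 dB SPL.

69.9 dB SPL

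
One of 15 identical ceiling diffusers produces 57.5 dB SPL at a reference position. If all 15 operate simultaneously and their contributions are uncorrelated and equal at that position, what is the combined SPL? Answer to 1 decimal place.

15 equal incoherent sources raise the level by 10·log₁₀(15) = 11.76 dB.
L_total = 57.5 + 11.76 = 69.3 dB SPL.

69.3 dB SPL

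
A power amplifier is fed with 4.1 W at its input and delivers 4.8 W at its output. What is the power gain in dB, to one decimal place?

Power ratio → dB uses the 10·log₁₀ form:
10·log₁₀(4.8/4.1) = 10·log₁₀(1.171) = 0.7 dB.

0.7 dB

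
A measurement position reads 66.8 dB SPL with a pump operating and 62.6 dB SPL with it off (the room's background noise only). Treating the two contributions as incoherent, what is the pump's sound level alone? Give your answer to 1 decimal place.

Remove the background by subtracting linear intensities:
L_src = 10·log₁₀(10^(66.8/10) − 10^(62.6/10)) = 10·log₁₀(2967000) = 64.7 dB SPL.

64.7 dB SPL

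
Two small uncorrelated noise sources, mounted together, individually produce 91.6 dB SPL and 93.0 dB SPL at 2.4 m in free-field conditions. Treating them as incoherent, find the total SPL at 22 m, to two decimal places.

76.12 dB SPL

Combined at 2.4 m: 10·log₁₀(10^(91.6/10)+10^(93.0/10)) = 95.366 dB SPL.
Then apply −20·log₁₀(22/2.4) = -19.244 dB → 76.12 dB SPL.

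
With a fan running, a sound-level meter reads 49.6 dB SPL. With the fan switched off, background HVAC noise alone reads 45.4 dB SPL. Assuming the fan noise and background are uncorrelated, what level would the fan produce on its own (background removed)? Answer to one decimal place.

47.5 dB SPL

Subtract intensities: L_src = 10·log₁₀(10^(L_total/10) − 10^(L_bg/10)).
L_src = 10·log₁₀(10^(49.6/10) − 10^(45.4/10)) = 10·log₁₀(56530) = 47.5 dB SPL.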